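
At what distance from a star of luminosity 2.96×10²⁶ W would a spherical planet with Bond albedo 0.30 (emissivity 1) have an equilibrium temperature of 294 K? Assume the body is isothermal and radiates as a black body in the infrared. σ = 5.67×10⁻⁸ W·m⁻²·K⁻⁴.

For an isothermal black-emitting sphere, (1−a)S·πr² = σ·4πr²·T⁴ ⇒ S = 4σT⁴/(1−a).
S = 4·5.67×10⁻⁸·(294)⁴/0.700 = 2421 W/m².
Flux falls as S = L/(4πd²), so d = √(L/(4πS)) = √(2.96×10²⁶/(4π·2421)).

d ≈ 9.86×10¹⁰ m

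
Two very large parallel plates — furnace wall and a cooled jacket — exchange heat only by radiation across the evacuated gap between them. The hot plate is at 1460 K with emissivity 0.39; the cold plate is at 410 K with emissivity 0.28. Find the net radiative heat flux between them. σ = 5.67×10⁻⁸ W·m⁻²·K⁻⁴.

For two infinite grey parallel plates, q = σ(T₁⁴ − T₂⁴)/(1/ε₁ + 1/ε₂ − 1).
T₁⁴ − T₂⁴ = 4.544×10¹² − 2.826×10¹⁰ = 4.515×10¹² K⁴.
1/ε₁ + 1/ε₂ − 1 = 2.564 + 3.571 − 1 = 5.136.
q = 5.67×10⁻⁸ × 4.515×10¹² / 5.136.

q ≈ 49900 W/m²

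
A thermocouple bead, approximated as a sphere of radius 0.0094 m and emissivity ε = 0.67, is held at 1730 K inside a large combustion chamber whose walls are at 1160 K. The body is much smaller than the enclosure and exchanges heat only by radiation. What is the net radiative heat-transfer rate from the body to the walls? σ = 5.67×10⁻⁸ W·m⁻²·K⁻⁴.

P_net ≈ 301 W

For a small grey body in a large enclosure: P_net = εσA(T_body⁴ − T_wall⁴).
A = 4πr² = 0.001110 m²; T_body⁴ − T_wall⁴ = 8.957×10¹² − 1.811×10¹² = 7.147×10¹² K⁴.
|P_net| = 0.67·5.67×10⁻⁸·0.001110·7.147×10¹².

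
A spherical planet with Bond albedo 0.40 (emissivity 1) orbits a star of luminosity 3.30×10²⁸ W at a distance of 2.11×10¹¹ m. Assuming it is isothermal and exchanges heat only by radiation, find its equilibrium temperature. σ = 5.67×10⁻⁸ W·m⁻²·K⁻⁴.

First find the stellar flux at distance d: S = L/(4πd²) = 3.30×10²⁸/(4π·(2.11×10¹¹)²) = 58980 W/m².
For an isothermal sphere, absorbed (1−a)S·πr² = emitted σ·4πr²·T⁴, so T⁴ = (1−a)S/(4σ).
T⁴ = 0.600·58980/(4·5.67×10⁻⁸) = 1.560×10¹¹ K⁴.

T ≈ 629 K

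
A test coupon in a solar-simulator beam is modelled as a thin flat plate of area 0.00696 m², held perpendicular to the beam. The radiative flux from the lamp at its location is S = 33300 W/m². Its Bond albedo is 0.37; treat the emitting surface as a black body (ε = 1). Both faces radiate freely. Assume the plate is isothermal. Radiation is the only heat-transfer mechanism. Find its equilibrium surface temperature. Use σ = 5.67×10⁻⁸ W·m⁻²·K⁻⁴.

At equilibrium, absorbed power = emitted power.
Absorbing cross-section = A = 0.006960 m²; emitting surface = 2A = 0.01392 m² (ratio 2).
(1−a)S·A_cross = εσ·A_surf·T⁴  ⇒  T⁴ = (1−a)S/(2σ).
T⁴ = 0.630·33300/(2·5.67×10⁻⁸) = 1.850×10¹¹ K⁴.
T = (1.850×10¹¹)^(1/4).

T ≈ 656 K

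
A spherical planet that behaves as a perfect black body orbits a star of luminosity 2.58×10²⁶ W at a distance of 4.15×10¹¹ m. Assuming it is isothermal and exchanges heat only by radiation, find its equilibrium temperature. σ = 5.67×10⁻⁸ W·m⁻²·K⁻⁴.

T ≈ 151 K

First find the stellar flux at distance d: S = L/(4πd²) = 2.58×10²⁶/(4π·(4.15×10¹¹)²) = 119.2 W/m².
For an isothermal sphere, absorbed (1−a)S·πr² = emitted σ·4πr²·T⁴, so T⁴ = (1−a)S/(4σ).
T⁴ = 1.00·119.2/(4·5.67×10⁻⁸) = 5.256×10⁸ K⁴.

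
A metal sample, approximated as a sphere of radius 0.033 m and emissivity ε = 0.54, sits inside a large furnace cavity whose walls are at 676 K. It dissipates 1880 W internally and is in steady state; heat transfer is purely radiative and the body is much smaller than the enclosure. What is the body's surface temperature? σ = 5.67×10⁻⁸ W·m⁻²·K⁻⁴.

T ≈ 1470 K

For a small grey body in a large enclosure, net radiated power = εσA(T⁴ − T_w⁴).
Steady state: P = εσA(T⁴ − T_w⁴) with A = 4πr² = 0.01368 m².
T⁴ = P/(εσA) + T_w⁴ = 1880/(0.54·5.67×10⁻⁸·0.01368) + (676)⁴
    = 4.487×10¹² + 2.088×10¹¹ = 4.696×10¹² K⁴.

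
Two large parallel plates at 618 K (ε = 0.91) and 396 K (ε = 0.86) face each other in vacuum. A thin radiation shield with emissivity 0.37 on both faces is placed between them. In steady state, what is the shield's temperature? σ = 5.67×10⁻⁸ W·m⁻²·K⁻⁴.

T_s ≈ 541 K

In steady state the net flux on the hot side equals that on the cold side.
σ(T₁⁴−T_s⁴)/D₁ = σ(T_s⁴−T₂⁴)/D₂, with D₁ = 1/ε₁+1/ε_s−1 = 2.802, D₂ = 1/ε_s+1/ε₂−1 = 2.865.
Solve for T_s⁴: T_s⁴ = (D₂·T₁⁴ + D₁·T₂⁴)/(D₁+D₂) = 8.591×10¹⁰ K⁴.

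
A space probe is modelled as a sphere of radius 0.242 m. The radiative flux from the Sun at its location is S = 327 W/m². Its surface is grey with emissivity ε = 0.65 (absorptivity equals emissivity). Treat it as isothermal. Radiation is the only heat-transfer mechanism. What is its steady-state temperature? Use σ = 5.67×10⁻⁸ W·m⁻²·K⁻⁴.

T ≈ 195 K

At equilibrium, absorbed power = emitted power.
Absorbing cross-section = πr² = 0.1840 m²; emitting surface = 4πr² = 0.7359 m² (ratio 4).
εS·A_cross = εσ·A_surf·T⁴  ⇒  T⁴ = S/(4σ)   (ε cancels).
T⁴ = 327/(4·5.67×10⁻⁸) = 1.442×10⁹ K⁴.
T = (1.442×10⁹)^(1/4).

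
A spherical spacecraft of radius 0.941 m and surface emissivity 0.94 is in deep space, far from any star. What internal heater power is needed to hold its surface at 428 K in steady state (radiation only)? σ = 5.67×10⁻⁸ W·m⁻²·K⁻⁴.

P = εσ·4πr²·T⁴.
4πr² = 11.13 m²; T⁴ = 3.356×10¹⁰ K⁴.
P = 0.94·5.67×10⁻⁸·11.13·3.356×10¹⁰.

P ≈ 19900 W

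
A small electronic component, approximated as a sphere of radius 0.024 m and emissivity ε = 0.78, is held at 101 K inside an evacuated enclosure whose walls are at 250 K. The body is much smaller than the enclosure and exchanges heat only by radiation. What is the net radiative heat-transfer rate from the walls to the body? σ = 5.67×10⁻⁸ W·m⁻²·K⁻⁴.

P_net ≈ 1.22 W

For a small grey body in a large enclosure: P_net = εσA(T_body⁴ − T_wall⁴).
A = 4πr² = 0.007238 m²; T_body⁴ − T_wall⁴ = 1.041×10⁸ − 3.906×10⁹ = -3.802×10⁹ K⁴.
|P_net| = 0.78·5.67×10⁻⁸·0.007238·3.802×10⁹.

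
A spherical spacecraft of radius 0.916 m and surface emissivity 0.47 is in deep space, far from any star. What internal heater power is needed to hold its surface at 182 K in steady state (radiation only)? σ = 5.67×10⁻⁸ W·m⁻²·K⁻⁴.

P = εσ·4πr²·T⁴.
4πr² = 10.54 m²; T⁴ = 1.097×10⁹ K⁴.
P = 0.47·5.67×10⁻⁸·10.54·1.097×10⁹.

P ≈ 308 W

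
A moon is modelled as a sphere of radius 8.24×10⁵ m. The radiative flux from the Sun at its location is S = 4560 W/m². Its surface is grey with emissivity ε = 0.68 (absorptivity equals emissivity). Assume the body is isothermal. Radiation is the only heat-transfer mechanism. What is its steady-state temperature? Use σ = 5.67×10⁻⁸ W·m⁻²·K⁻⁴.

At equilibrium, absorbed power = emitted power.
Absorbing cross-section = πr² = 2.133×10¹² m²; emitting surface = 4πr² = 8.532×10¹² m² (ratio 4).
εS·A_cross = εσ·A_surf·T⁴  ⇒  T⁴ = S/(4σ)   (ε cancels).
T⁴ = 4560/(4·5.67×10⁻⁸) = 2.011×10¹⁰ K⁴.
T = (2.011×10¹⁰)^(1/4).

T ≈ 377 K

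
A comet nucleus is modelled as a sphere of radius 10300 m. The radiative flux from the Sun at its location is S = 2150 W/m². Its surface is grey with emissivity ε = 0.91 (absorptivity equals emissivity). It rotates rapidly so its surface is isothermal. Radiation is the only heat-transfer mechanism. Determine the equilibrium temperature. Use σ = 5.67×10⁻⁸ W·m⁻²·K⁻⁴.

T ≈ 312 K

At equilibrium, absorbed power = emitted power.
Absorbing cross-section = πr² = 3.333×10⁸ m²; emitting surface = 4πr² = 1.333×10⁹ m² (ratio 4).
εS·A_cross = εσ·A_surf·T⁴  ⇒  T⁴ = S/(4σ)   (ε cancels).
T⁴ = 2150/(4·5.67×10⁻⁸) = 9.480×10⁹ K⁴.
T = (9.480×10⁹)^(1/4).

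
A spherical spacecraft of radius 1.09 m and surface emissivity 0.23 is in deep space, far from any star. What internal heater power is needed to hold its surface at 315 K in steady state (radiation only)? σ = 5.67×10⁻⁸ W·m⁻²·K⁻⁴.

P = εσ·4πr²·T⁴.
4πr² = 14.93 m²; T⁴ = 9.846×10⁹ K⁴.
P = 0.23·5.67×10⁻⁸·14.93·9.846×10⁹.

P ≈ 1920 W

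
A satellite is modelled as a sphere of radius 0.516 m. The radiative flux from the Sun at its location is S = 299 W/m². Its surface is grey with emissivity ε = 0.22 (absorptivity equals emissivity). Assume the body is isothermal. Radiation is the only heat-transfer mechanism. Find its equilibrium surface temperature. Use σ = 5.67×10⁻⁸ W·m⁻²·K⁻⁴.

T ≈ 191 K

At equilibrium, absorbed power = emitted power.
Absorbing cross-section = πr² = 0.8365 m²; emitting surface = 4πr² = 3.346 m² (ratio 4).
εS·A_cross = εσ·A_surf·T⁴  ⇒  T⁴ = S/(4σ)   (ε cancels).
T⁴ = 299/(4·5.67×10⁻⁸) = 1.318×10⁹ K⁴.
T = (1.318×10⁹)^(1/4).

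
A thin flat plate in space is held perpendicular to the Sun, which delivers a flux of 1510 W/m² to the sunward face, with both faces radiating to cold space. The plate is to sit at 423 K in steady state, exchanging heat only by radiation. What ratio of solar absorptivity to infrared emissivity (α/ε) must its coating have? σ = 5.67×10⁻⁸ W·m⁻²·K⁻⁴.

Balance: αS·A = εσ·2A·T⁴ ⇒ α/ε = 2σT⁴/S.
α/ε = 2·5.67×10⁻⁸·(423)⁴/1510 = 2·5.67×10⁻⁸·3.202×10¹⁰/1510.

α/ε ≈ 2.40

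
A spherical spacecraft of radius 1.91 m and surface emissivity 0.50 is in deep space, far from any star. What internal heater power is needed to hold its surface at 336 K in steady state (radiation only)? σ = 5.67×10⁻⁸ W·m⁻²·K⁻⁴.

P ≈ 16600 W

P = εσ·4πr²·T⁴.
4πr² = 45.84 m²; T⁴ = 1.275×10¹⁰ K⁴.
P = 0.50·5.67×10⁻⁸·45.84·1.275×10¹⁰.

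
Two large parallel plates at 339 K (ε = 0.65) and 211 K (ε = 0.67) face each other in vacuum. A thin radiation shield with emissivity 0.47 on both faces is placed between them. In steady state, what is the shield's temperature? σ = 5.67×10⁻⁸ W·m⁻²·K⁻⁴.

In steady state the net flux on the hot side equals that on the cold side.
σ(T₁⁴−T_s⁴)/D₁ = σ(T_s⁴−T₂⁴)/D₂, with D₁ = 1/ε₁+1/ε_s−1 = 2.666, D₂ = 1/ε_s+1/ε₂−1 = 2.620.
Solve for T_s⁴: T_s⁴ = (D₂·T₁⁴ + D₁·T₂⁴)/(D₁+D₂) = 7.546×10⁹ K⁴.

T_s ≈ 295 K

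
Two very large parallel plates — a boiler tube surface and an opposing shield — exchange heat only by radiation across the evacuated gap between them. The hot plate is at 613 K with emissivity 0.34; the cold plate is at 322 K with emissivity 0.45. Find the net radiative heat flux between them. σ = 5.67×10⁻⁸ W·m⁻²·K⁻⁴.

For two infinite grey parallel plates, q = σ(T₁⁴ − T₂⁴)/(1/ε₁ + 1/ε₂ − 1).
T₁⁴ − T₂⁴ = 1.412×10¹¹ − 1.075×10¹⁰ = 1.305×10¹¹ K⁴.
1/ε₁ + 1/ε₂ − 1 = 2.941 + 2.222 − 1 = 4.163.
q = 5.67×10⁻⁸ × 1.305×10¹¹ / 4.163.

q ≈ 1780 W/m²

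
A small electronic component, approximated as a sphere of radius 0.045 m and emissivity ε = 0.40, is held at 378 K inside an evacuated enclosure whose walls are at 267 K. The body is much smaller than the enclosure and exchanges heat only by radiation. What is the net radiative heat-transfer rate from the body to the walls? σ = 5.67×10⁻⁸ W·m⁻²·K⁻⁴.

P_net ≈ 8.85 W

For a small grey body in a large enclosure: P_net = εσA(T_body⁴ − T_wall⁴).
A = 4πr² = 0.02545 m²; T_body⁴ − T_wall⁴ = 2.042×10¹⁰ − 5.082×10⁹ = 1.533×10¹⁰ K⁴.
|P_net| = 0.40·5.67×10⁻⁸·0.02545·1.533×10¹⁰.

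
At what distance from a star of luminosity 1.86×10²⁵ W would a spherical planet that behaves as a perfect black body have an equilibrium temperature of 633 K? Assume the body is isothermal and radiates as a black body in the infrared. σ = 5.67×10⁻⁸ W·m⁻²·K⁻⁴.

d ≈ 6.38×10⁹ m

For an isothermal black-emitting sphere, (1−a)S·πr² = σ·4πr²·T⁴ ⇒ S = 4σT⁴/(1−a).
S = 4·5.67×10⁻⁸·(633)⁴/1.00 = 36410 W/m².
Flux falls as S = L/(4πd²), so d = √(L/(4πS)) = √(1.86×10²⁵/(4π·36410)).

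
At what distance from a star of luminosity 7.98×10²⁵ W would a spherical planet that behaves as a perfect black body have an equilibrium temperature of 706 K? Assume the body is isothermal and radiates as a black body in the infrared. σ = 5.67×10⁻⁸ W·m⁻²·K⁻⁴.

For an isothermal black-emitting sphere, (1−a)S·πr² = σ·4πr²·T⁴ ⇒ S = 4σT⁴/(1−a).
S = 4·5.67×10⁻⁸·(706)⁴/1.00 = 56350 W/m².
Flux falls as S = L/(4πd²), so d = √(L/(4πS)) = √(7.98×10²⁵/(4π·56350)).

d ≈ 1.06×10¹⁰ m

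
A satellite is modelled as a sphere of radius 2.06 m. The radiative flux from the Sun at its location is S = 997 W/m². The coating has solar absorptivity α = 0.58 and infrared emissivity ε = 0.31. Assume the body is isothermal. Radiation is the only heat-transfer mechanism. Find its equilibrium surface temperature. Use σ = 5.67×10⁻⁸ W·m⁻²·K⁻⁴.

T ≈ 301 K

At equilibrium, absorbed power = emitted power.
Absorbing cross-section = πr² = 13.33 m²; emitting surface = 4πr² = 53.33 m² (ratio 4).
αS·A_cross = εσ·A_surf·T⁴  ⇒  T⁴ = αS/(ε·4σ).
T⁴ = 0.580·997/(0.31·4·5.67×10⁻⁸) = 8.225×10⁹ K⁴.
T = (8.225×10⁹)^(1/4).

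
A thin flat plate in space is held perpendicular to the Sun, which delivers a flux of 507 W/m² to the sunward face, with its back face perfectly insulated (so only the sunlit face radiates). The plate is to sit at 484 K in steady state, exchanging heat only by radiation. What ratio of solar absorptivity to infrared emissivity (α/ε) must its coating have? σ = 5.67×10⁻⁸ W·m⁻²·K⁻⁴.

α/ε ≈ 6.14

Balance: αS·A = εσ·1A·T⁴ ⇒ α/ε = σT⁴/S.
α/ε = 5.67×10⁻⁸·(484)⁴/507 = 5.67×10⁻⁸·5.488×10¹⁰/507.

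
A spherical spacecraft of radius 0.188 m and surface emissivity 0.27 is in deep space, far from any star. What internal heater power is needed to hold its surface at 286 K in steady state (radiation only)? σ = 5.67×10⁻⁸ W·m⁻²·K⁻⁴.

P = εσ·4πr²·T⁴.
4πr² = 0.4441 m²; T⁴ = 6.691×10⁹ K⁴.
P = 0.27·5.67×10⁻⁸·0.4441·6.691×10⁹.

P ≈ 45.5 W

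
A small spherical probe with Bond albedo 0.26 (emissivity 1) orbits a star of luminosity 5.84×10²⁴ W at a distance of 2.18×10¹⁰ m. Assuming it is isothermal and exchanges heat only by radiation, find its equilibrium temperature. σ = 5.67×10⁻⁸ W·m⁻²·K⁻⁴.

First find the stellar flux at distance d: S = L/(4πd²) = 5.84×10²⁴/(4π·(2.18×10¹⁰)²) = 977.9 W/m².
For an isothermal sphere, absorbed (1−a)S·πr² = emitted σ·4πr²·T⁴, so T⁴ = (1−a)S/(4σ).
T⁴ = 0.740·977.9/(4·5.67×10⁻⁸) = 3.191×10⁹ K⁴.

T ≈ 238 K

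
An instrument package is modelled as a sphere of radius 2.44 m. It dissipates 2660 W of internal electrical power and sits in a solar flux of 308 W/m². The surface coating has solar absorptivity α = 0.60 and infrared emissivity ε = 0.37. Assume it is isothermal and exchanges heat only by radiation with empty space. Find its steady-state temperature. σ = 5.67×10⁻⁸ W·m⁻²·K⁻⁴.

T ≈ 250 K

At steady state, absorbed solar power + internal power = radiated power.
Absorbed: α·S·A_cross = 0.60·308·18.70 = 3456 W (cross-section πr²).
Total input = 3456 + 2660 = 6116 W.
Radiated: εσ·A_surf·T⁴ with A_surf = 4πr² = 74.82 m².
T⁴ = 6116/(0.37·5.67×10⁻⁸·74.82) = 3.897×10⁹ K⁴.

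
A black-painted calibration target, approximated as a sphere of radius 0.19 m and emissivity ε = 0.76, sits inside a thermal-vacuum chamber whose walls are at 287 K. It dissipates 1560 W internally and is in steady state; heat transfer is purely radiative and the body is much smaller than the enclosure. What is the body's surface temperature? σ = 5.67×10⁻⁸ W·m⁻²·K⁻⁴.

For a small grey body in a large enclosure, net radiated power = εσA(T⁴ − T_w⁴).
Steady state: P = εσA(T⁴ − T_w⁴) with A = 4πr² = 0.4536 m².
T⁴ = P/(εσA) + T_w⁴ = 1560/(0.76·5.67×10⁻⁸·0.4536) + (287)⁴
    = 7.980×10¹⁰ + 6.785×10⁹ = 8.659×10¹⁰ K⁴.

T ≈ 542 K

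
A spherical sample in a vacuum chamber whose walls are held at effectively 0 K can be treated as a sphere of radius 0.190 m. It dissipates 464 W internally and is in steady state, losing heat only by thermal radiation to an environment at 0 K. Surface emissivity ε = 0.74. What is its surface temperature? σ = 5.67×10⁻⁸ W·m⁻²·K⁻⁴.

T ≈ 395 K

Steady state: internal power = radiated power, P = εσA T⁴.
Radiating area A = 4πr² = 0.4536 m².
T⁴ = P/(εσA) = 464/(0.74·5.67×10⁻⁸·0.4536) = 2.438×10¹⁰ K⁴.
T = (2.438×10¹⁰)^(1/4).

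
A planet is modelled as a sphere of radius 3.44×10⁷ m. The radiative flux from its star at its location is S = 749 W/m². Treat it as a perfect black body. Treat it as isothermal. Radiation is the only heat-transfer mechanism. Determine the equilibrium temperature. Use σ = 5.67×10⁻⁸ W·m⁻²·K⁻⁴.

At equilibrium, absorbed power = emitted power.
Absorbing cross-section = πr² = 3.718×10¹⁵ m²; emitting surface = 4πr² = 1.487×10¹⁶ m² (ratio 4).
S·A_cross = εσ·A_surf·T⁴  ⇒  T⁴ = S/(4σ).
T⁴ = 1.00·749/(4·5.67×10⁻⁸) = 3.302×10⁹ K⁴.
T = (3.302×10⁹)^(1/4).

T ≈ 240 K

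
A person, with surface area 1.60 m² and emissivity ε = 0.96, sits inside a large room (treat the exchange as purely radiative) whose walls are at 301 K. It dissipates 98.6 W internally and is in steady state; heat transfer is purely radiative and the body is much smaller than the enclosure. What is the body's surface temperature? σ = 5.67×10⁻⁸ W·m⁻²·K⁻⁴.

For a small grey body in a large enclosure, net radiated power = εσA(T⁴ − T_w⁴).
Steady state: P = εσA(T⁴ − T_w⁴) with A = 1.60 m².
T⁴ = P/(εσA) + T_w⁴ = 98.6/(0.96·5.67×10⁻⁸·1.600) + (301)⁴
    = 1.132×10⁹ + 8.209×10⁹ = 9.341×10⁹ K⁴.

T ≈ 311 K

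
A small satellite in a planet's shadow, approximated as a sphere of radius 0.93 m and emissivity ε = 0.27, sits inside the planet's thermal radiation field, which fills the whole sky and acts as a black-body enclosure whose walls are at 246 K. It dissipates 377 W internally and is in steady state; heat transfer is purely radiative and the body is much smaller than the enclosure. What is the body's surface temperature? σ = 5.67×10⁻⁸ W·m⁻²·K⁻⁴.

T ≈ 277 K

For a small grey body in a large enclosure, net radiated power = εσA(T⁴ − T_w⁴).
Steady state: P = εσA(T⁴ − T_w⁴) with A = 4πr² = 10.87 m².
T⁴ = P/(εσA) + T_w⁴ = 377/(0.27·5.67×10⁻⁸·10.87) + (246)⁴
    = 2.266×10⁹ + 3.662×10⁹ = 5.928×10⁹ K⁴.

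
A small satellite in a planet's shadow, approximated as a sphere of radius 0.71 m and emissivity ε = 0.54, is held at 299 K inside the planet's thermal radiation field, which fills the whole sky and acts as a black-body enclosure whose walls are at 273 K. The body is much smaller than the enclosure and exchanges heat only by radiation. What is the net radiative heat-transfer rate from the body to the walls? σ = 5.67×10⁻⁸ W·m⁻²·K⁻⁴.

P_net ≈ 473 W

For a small grey body in a large enclosure: P_net = εσA(T_body⁴ − T_wall⁴).
A = 4πr² = 6.335 m²; T_body⁴ − T_wall⁴ = 7.993×10⁹ − 5.555×10⁹ = 2.438×10⁹ K⁴.
|P_net| = 0.54·5.67×10⁻⁸·6.335·2.438×10⁹.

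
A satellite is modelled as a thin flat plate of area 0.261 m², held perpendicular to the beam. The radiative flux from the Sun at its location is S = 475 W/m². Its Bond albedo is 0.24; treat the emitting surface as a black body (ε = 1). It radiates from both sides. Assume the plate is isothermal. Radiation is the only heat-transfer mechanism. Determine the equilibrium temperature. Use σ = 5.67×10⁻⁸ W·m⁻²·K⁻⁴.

T ≈ 238 K

At equilibrium, absorbed power = emitted power.
Absorbing cross-section = A = 0.2610 m²; emitting surface = 2A = 0.5220 m² (ratio 2).
(1−a)S·A_cross = εσ·A_surf·T⁴  ⇒  T⁴ = (1−a)S/(2σ).
T⁴ = 0.760·475/(2·5.67×10⁻⁸) = 3.183×10⁹ K⁴.
T = (3.183×10⁹)^(1/4).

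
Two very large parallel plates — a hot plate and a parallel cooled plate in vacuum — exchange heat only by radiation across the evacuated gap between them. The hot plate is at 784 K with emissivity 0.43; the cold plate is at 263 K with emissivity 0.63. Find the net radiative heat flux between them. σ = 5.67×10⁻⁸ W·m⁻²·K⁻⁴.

q ≈ 7260 W/m²

For two infinite grey parallel plates, q = σ(T₁⁴ − T₂⁴)/(1/ε₁ + 1/ε₂ − 1).
T₁⁴ − T₂⁴ = 3.778×10¹¹ − 4.784×10⁹ = 3.730×10¹¹ K⁴.
1/ε₁ + 1/ε₂ − 1 = 2.326 + 1.587 − 1 = 2.913.
q = 5.67×10⁻⁸ × 3.730×10¹¹ / 2.913.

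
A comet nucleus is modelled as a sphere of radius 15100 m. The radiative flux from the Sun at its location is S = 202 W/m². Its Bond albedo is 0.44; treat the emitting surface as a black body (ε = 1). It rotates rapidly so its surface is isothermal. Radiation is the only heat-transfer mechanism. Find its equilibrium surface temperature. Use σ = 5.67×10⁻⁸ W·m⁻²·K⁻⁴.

At equilibrium, absorbed power = emitted power.
Absorbing cross-section = πr² = 7.163×10⁸ m²; emitting surface = 4πr² = 2.865×10⁹ m² (ratio 4).
(1−a)S·A_cross = εσ·A_surf·T⁴  ⇒  T⁴ = (1−a)S/(4σ).
T⁴ = 0.560·202/(4·5.67×10⁻⁸) = 4.988×10⁸ K⁴.
T = (4.988×10⁸)^(1/4).

T ≈ 149 K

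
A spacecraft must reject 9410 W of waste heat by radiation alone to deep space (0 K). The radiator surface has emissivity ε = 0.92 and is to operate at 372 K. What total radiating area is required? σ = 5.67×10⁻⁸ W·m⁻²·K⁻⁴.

P = εσA T⁴ ⇒ A = P/(εσT⁴).
T⁴ = 1.915×10¹⁰ K⁴.
A = 9410/(0.92 × 5.67×10⁻⁸ × 1.915×10¹⁰).

A ≈ 9.42 m²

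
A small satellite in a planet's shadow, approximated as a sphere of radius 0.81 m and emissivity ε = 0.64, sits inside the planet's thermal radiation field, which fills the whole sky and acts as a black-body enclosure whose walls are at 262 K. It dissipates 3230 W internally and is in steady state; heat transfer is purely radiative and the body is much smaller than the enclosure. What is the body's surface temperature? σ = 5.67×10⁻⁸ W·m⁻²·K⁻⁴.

For a small grey body in a large enclosure, net radiated power = εσA(T⁴ − T_w⁴).
Steady state: P = εσA(T⁴ − T_w⁴) with A = 4πr² = 8.245 m².
T⁴ = P/(εσA) + T_w⁴ = 3230/(0.64·5.67×10⁻⁸·8.245) + (262)⁴
    = 1.080×10¹⁰ + 4.712×10⁹ = 1.551×10¹⁰ K⁴.

T ≈ 353 K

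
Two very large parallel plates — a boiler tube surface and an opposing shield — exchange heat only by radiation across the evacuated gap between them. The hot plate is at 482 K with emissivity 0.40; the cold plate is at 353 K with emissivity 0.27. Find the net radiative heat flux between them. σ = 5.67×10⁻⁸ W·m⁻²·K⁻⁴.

q ≈ 419 W/m²

For two infinite grey parallel plates, q = σ(T₁⁴ − T₂⁴)/(1/ε₁ + 1/ε₂ − 1).
T₁⁴ − T₂⁴ = 5.397×10¹⁰ − 1.553×10¹⁰ = 3.845×10¹⁰ K⁴.
1/ε₁ + 1/ε₂ − 1 = 2.500 + 3.704 − 1 = 5.204.
q = 5.67×10⁻⁸ × 3.845×10¹⁰ / 5.204.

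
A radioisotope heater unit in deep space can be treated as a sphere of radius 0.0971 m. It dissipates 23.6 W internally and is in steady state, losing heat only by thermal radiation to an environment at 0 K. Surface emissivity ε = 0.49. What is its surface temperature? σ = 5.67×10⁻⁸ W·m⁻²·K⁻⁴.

T ≈ 291 K

Steady state: internal power = radiated power, P = εσA T⁴.
Radiating area A = 4πr² = 0.1185 m².
T⁴ = P/(εσA) = 23.6/(0.49·5.67×10⁻⁸·0.1185) = 7.169×10⁹ K⁴.
T = (7.169×10⁹)^(1/4).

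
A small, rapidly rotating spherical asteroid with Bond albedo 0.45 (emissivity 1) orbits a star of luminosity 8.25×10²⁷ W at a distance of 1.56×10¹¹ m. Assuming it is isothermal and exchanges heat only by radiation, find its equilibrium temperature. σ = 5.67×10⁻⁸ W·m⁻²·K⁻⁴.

First find the stellar flux at distance d: S = L/(4πd²) = 8.25×10²⁷/(4π·(1.56×10¹¹)²) = 26980 W/m².
For an isothermal sphere, absorbed (1−a)S·πr² = emitted σ·4πr²·T⁴, so T⁴ = (1−a)S/(4σ).
T⁴ = 0.550·26980/(4·5.67×10⁻⁸) = 6.542×10¹⁰ K⁴.

T ≈ 506 K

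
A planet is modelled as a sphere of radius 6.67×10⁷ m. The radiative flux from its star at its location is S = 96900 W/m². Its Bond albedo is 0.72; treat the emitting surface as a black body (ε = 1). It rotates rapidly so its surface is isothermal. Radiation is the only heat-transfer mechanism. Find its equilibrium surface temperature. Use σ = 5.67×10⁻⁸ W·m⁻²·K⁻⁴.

T ≈ 588 K

At equilibrium, absorbed power = emitted power.
Absorbing cross-section = πr² = 1.398×10¹⁶ m²; emitting surface = 4πr² = 5.591×10¹⁶ m² (ratio 4).
(1−a)S·A_cross = εσ·A_surf·T⁴  ⇒  T⁴ = (1−a)S/(4σ).
T⁴ = 0.280·96900/(4·5.67×10⁻⁸) = 1.196×10¹¹ K⁴.
T = (1.196×10¹¹)^(1/4).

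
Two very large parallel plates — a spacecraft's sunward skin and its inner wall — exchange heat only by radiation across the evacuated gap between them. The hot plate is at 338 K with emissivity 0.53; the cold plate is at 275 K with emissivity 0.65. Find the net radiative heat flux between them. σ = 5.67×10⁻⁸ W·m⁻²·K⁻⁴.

For two infinite grey parallel plates, q = σ(T₁⁴ − T₂⁴)/(1/ε₁ + 1/ε₂ − 1).
T₁⁴ − T₂⁴ = 1.305×10¹⁰ − 5.719×10⁹ = 7.333×10⁹ K⁴.
1/ε₁ + 1/ε₂ − 1 = 1.887 + 1.538 − 1 = 2.425.
q = 5.67×10⁻⁸ × 7.333×10⁹ / 2.425.

q ≈ 171 W/m²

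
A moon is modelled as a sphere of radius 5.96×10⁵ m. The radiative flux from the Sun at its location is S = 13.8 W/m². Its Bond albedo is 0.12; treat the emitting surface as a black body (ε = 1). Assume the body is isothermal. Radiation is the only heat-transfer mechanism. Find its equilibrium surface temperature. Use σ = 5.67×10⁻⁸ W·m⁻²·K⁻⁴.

At equilibrium, absorbed power = emitted power.
Absorbing cross-section = πr² = 1.116×10¹² m²; emitting surface = 4πr² = 4.464×10¹² m² (ratio 4).
(1−a)S·A_cross = εσ·A_surf·T⁴  ⇒  T⁴ = (1−a)S/(4σ).
T⁴ = 0.880·13.8/(4·5.67×10⁻⁸) = 5.354×10⁷ K⁴.
T = (5.354×10⁷)^(1/4).

T ≈ 85.5 K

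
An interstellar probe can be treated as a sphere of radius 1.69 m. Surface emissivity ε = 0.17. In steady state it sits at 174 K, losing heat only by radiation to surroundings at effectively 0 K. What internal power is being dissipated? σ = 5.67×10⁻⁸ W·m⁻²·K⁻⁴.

Steady state: P = εσA T⁴.
A = 4πr² = 35.89 m²; T⁴ = (174)⁴ = 9.166×10⁸ K⁴.
P = 0.17 × 5.67×10⁻⁸ × 35.89 × 9.166×10⁸.

P ≈ 317 W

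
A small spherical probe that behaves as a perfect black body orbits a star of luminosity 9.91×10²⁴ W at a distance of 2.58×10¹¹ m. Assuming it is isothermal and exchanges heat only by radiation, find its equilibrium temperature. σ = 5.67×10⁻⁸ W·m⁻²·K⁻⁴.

T ≈ 85.0 K

First find the stellar flux at distance d: S = L/(4πd²) = 9.91×10²⁴/(4π·(2.58×10¹¹)²) = 11.85 W/m².
For an isothermal sphere, absorbed (1−a)S·πr² = emitted σ·4πr²·T⁴, so T⁴ = (1−a)S/(4σ).
T⁴ = 1.00·11.85/(4·5.67×10⁻⁸) = 5.224×10⁷ K⁴.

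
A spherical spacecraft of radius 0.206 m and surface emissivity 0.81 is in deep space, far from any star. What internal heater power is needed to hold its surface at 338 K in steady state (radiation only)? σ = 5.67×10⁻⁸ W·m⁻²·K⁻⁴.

P = εσ·4πr²·T⁴.
4πr² = 0.5333 m²; T⁴ = 1.305×10¹⁰ K⁴.
P = 0.81·5.67×10⁻⁸·0.5333·1.305×10¹⁰.

P ≈ 320 W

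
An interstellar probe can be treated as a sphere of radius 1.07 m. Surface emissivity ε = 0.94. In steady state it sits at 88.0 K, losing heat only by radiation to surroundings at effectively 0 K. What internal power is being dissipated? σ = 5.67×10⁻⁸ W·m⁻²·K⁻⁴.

P ≈ 46.0 W

Steady state: P = εσA T⁴.
A = 4πr² = 14.39 m²; T⁴ = (88.0)⁴ = 5.997×10⁷ K⁴.
P = 0.94 × 5.67×10⁻⁸ × 14.39 × 5.997×10⁷.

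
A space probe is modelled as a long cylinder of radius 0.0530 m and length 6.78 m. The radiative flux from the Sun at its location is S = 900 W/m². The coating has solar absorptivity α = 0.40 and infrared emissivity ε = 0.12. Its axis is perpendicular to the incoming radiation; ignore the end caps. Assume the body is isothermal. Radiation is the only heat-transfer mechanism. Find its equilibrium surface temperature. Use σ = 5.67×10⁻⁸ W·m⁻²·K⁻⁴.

T ≈ 360 K

At equilibrium, absorbed power = emitted power.
Absorbing cross-section = 2rL = 0.7187 m²; emitting surface = 2πrL = 2.258 m² (ratio π).
αS·A_cross = εσ·A_surf·T⁴  ⇒  T⁴ = αS/(ε·πσ).
T⁴ = 0.400·900/(0.12·π·5.67×10⁻⁸) = 1.684×10¹⁰ K⁴.
T = (1.684×10¹⁰)^(1/4).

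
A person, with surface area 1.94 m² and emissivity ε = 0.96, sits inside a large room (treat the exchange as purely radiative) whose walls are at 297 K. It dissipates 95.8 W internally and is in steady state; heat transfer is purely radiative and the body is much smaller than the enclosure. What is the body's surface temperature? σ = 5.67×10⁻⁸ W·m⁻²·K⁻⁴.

For a small grey body in a large enclosure, net radiated power = εσA(T⁴ − T_w⁴).
Steady state: P = εσA(T⁴ − T_w⁴) with A = 1.94 m².
T⁴ = P/(εσA) + T_w⁴ = 95.8/(0.96·5.67×10⁻⁸·1.940) + (297)⁴
    = 9.072×10⁸ + 7.781×10⁹ = 8.688×10⁹ K⁴.

T ≈ 305 K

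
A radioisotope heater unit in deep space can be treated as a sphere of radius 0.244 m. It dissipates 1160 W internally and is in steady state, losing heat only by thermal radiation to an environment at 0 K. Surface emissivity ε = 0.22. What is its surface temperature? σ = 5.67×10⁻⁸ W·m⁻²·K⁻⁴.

Steady state: internal power = radiated power, P = εσA T⁴.
Radiating area A = 4πr² = 0.7482 m².
T⁴ = P/(εσA) = 1160/(0.22·5.67×10⁻⁸·0.7482) = 1.243×10¹¹ K⁴.
T = (1.243×10¹¹)^(1/4).

T ≈ 594 K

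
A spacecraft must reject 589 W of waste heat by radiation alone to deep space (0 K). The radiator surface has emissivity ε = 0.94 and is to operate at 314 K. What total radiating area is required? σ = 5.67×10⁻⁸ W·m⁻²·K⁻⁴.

P = εσA T⁴ ⇒ A = P/(εσT⁴).
T⁴ = 9.721×10⁹ K⁴.
A = 589/(0.94 × 5.67×10⁻⁸ × 9.721×10⁹).

A ≈ 1.14 m²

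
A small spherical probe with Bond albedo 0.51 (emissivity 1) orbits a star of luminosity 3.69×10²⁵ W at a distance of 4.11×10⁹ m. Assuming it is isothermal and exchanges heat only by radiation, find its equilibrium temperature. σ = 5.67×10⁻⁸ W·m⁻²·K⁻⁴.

First find the stellar flux at distance d: S = L/(4πd²) = 3.69×10²⁵/(4π·(4.11×10⁹)²) = 1.738×10⁵ W/m².
For an isothermal sphere, absorbed (1−a)S·πr² = emitted σ·4πr²·T⁴, so T⁴ = (1−a)S/(4σ).
T⁴ = 0.490·1.738×10⁵/(4·5.67×10⁻⁸) = 3.756×10¹¹ K⁴.

T ≈ 783 K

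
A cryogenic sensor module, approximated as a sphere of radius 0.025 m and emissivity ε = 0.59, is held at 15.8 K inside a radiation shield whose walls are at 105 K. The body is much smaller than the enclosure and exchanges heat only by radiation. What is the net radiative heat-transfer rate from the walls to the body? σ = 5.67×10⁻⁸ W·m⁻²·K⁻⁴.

P_net ≈ 0.0319 W

For a small grey body in a large enclosure: P_net = εσA(T_body⁴ − T_wall⁴).
A = 4πr² = 0.007854 m²; T_body⁴ − T_wall⁴ = 62320 − 1.216×10⁸ = -1.215×10⁸ K⁴.
|P_net| = 0.59·5.67×10⁻⁸·0.007854·1.215×10⁸.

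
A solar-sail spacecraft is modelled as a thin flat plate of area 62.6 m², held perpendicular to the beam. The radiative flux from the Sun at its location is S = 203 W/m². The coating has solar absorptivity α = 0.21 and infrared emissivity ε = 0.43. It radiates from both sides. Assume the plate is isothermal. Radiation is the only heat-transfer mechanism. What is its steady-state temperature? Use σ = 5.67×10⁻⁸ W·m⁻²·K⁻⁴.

At equilibrium, absorbed power = emitted power.
Absorbing cross-section = A = 62.60 m²; emitting surface = 2A = 125.2 m² (ratio 2).
αS·A_cross = εσ·A_surf·T⁴  ⇒  T⁴ = αS/(ε·2σ).
T⁴ = 0.210·203/(0.43·2·5.67×10⁻⁸) = 8.742×10⁸ K⁴.
T = (8.742×10⁸)^(1/4).

T ≈ 172 K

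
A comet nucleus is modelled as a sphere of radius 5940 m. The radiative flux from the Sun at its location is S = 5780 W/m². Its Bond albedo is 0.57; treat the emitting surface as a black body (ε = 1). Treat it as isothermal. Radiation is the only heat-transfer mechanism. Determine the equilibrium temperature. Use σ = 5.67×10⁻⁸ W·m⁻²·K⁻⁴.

At equilibrium, absorbed power = emitted power.
Absorbing cross-section = πr² = 1.108×10⁸ m²; emitting surface = 4πr² = 4.434×10⁸ m² (ratio 4).
(1−a)S·A_cross = εσ·A_surf·T⁴  ⇒  T⁴ = (1−a)S/(4σ).
T⁴ = 0.430·5780/(4·5.67×10⁻⁸) = 1.096×10¹⁰ K⁴.
T = (1.096×10¹⁰)^(1/4).

T ≈ 324 K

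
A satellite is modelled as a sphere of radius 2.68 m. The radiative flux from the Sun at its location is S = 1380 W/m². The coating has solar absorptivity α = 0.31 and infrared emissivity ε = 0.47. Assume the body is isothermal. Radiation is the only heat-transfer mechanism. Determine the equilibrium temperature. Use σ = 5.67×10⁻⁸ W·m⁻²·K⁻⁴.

At equilibrium, absorbed power = emitted power.
Absorbing cross-section = πr² = 22.56 m²; emitting surface = 4πr² = 90.26 m² (ratio 4).
αS·A_cross = εσ·A_surf·T⁴  ⇒  T⁴ = αS/(ε·4σ).
T⁴ = 0.310·1380/(0.47·4·5.67×10⁻⁸) = 4.013×10⁹ K⁴.
T = (4.013×10⁹)^(1/4).

T ≈ 252 K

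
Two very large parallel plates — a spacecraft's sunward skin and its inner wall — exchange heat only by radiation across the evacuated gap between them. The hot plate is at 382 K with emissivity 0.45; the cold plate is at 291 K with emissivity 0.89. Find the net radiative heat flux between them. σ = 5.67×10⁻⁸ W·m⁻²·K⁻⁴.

For two infinite grey parallel plates, q = σ(T₁⁴ − T₂⁴)/(1/ε₁ + 1/ε₂ − 1).
T₁⁴ − T₂⁴ = 2.129×10¹⁰ − 7.171×10⁹ = 1.412×10¹⁰ K⁴.
1/ε₁ + 1/ε₂ − 1 = 2.222 + 1.124 − 1 = 2.346.
q = 5.67×10⁻⁸ × 1.412×10¹⁰ / 2.346.

q ≈ 341 W/m²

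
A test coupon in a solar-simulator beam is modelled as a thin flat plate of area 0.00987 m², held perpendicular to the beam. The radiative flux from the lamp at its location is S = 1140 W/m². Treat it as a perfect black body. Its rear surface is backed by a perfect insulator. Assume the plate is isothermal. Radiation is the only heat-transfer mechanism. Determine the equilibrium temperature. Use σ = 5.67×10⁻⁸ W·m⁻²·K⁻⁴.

T ≈ 377 K

At equilibrium, absorbed power = emitted power.
Absorbing cross-section = A = 0.009870 m²; emitting surface = A = 0.009870 m² (ratio 1).
S·A_cross = εσ·A_surf·T⁴  ⇒  T⁴ = S/(1σ).
T⁴ = 1.00·1140/(1·5.67×10⁻⁸) = 2.011×10¹⁰ K⁴.
T = (2.011×10¹⁰)^(1/4).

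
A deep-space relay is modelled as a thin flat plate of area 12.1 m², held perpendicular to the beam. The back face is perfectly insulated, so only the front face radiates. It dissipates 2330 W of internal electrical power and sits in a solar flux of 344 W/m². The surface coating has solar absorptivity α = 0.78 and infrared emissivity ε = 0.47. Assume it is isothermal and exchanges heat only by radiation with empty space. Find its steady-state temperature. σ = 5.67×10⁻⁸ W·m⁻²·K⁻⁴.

T ≈ 363 K

At steady state, absorbed solar power + internal power = radiated power.
Absorbed: α·S·A_cross = 0.78·344·12.10 = 3247 W (cross-section A).
Total input = 3247 + 2330 = 5577 W.
Radiated: εσ·A_surf·T⁴ with A_surf = A = 12.10 m².
T⁴ = 5577/(0.47·5.67×10⁻⁸·12.10) = 1.729×10¹⁰ K⁴.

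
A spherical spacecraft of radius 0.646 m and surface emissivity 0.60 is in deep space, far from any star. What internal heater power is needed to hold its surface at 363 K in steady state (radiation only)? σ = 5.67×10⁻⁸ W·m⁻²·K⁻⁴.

P ≈ 3100 W

P = εσ·4πr²·T⁴.
4πr² = 5.244 m²; T⁴ = 1.736×10¹⁰ K⁴.
P = 0.60·5.67×10⁻⁸·5.244·1.736×10¹⁰.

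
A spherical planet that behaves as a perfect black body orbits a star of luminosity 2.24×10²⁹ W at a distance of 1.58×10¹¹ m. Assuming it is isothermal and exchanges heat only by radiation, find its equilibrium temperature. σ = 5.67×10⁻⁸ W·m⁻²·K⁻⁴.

T ≈ 1330 K

First find the stellar flux at distance d: S = L/(4πd²) = 2.24×10²⁹/(4π·(1.58×10¹¹)²) = 7.140×10⁵ W/m².
For an isothermal sphere, absorbed (1−a)S·πr² = emitted σ·4πr²·T⁴, so T⁴ = (1−a)S/(4σ).
T⁴ = 1.00·7.140×10⁵/(4·5.67×10⁻⁸) = 3.148×10¹² K⁴.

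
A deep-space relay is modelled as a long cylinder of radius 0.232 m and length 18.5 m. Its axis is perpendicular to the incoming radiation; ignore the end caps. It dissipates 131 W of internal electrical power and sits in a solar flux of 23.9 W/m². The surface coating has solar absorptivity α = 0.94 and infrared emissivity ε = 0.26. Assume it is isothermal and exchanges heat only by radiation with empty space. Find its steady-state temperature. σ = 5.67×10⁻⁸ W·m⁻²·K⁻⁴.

T ≈ 169 K

At steady state, absorbed solar power + internal power = radiated power.
Absorbed: α·S·A_cross = 0.94·23.9·8.584 = 192.8 W (cross-section 2rL).
Total input = 192.8 + 131 = 323.8 W.
Radiated: εσ·A_surf·T⁴ with A_surf = 2πrL = 26.97 m².
T⁴ = 323.8/(0.26·5.67×10⁻⁸·26.97) = 8.146×10⁸ K⁴.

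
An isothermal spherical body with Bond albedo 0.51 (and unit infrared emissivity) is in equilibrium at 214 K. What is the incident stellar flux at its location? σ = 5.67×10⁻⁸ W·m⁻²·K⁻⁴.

(1−a)S·πr² = σ·4πr²·T⁴ ⇒ S = 4σT⁴/(1−a).
S = 4·5.67×10⁻⁸·2.097×10⁹/0.490.

S ≈ 971 W/m²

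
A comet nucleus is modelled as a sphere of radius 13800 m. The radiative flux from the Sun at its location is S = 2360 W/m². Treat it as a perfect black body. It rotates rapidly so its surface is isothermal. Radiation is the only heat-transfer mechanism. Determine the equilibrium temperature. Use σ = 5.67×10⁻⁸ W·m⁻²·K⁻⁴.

T ≈ 319 K

At equilibrium, absorbed power = emitted power.
Absorbing cross-section = πr² = 5.983×10⁸ m²; emitting surface = 4πr² = 2.393×10⁹ m² (ratio 4).
S·A_cross = εσ·A_surf·T⁴  ⇒  T⁴ = S/(4σ).
T⁴ = 1.00·2360/(4·5.67×10⁻⁸) = 1.041×10¹⁰ K⁴.
T = (1.041×10¹⁰)^(1/4).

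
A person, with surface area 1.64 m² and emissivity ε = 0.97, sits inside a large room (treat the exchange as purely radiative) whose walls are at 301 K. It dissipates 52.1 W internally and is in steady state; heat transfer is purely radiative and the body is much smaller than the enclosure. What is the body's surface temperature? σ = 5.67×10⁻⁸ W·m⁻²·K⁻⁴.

T ≈ 306 K

For a small grey body in a large enclosure, net radiated power = εσA(T⁴ − T_w⁴).
Steady state: P = εσA(T⁴ − T_w⁴) with A = 1.64 m².
T⁴ = P/(εσA) + T_w⁴ = 52.1/(0.97·5.67×10⁻⁸·1.640) + (301)⁴
    = 5.776×10⁸ + 8.209×10⁹ = 8.786×10⁹ K⁴.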